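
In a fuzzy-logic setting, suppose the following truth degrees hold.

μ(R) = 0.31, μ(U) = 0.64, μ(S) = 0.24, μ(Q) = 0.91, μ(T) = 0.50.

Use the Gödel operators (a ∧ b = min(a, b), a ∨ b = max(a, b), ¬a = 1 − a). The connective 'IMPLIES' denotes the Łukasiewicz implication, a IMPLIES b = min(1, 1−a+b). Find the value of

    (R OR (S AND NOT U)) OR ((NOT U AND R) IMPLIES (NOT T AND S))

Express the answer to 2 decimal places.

NOT U = 1 − 0.64 = 0.36
S AND NOT U = min(a, b) on (0.24, 0.36) = 0.24
R OR (S AND NOT U) = max(a, b) on (0.31, 0.24) = 0.31
NOT U = 1 − 0.64 = 0.36
NOT U AND R = min(a, b) on (0.36, 0.31) = 0.31
NOT T = 1 − 0.50 = 0.50
NOT T AND S = min(a, b) on (0.50, 0.24) = 0.24
(NOT U AND R) IMPLIES (NOT T AND S)  [Łukasiewicz: min(1, 1−a+b)] with a=0.31, b=0.24 → 0.93
(R OR (S AND NOT U)) OR ((NOT U AND R) IMPLIES (NOT T AND S)) = max(a, b) on (0.31, 0.93) = 0.93

0.93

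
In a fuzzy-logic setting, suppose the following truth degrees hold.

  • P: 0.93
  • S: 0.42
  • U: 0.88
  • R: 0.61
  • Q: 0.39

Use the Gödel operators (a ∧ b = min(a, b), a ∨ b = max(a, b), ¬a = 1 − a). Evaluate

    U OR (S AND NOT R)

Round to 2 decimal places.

NOT R = 1 − 0.61 = 0.39
S AND NOT R = min(a, b) on (0.42, 0.39) = 0.39
U OR (S AND NOT R) = max(a, b) on (0.88, 0.39) = 0.88

0.88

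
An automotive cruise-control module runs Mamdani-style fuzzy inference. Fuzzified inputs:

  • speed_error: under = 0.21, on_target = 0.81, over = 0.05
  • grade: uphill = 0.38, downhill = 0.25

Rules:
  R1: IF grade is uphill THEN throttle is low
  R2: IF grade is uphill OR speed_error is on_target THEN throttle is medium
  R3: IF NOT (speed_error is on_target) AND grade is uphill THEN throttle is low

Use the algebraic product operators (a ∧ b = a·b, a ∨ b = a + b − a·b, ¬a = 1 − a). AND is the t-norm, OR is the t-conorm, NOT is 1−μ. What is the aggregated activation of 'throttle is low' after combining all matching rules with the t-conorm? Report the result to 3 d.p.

R1: uphill=0.38 → w = 0.3800
R2: uphill=0.38, on_target=0.81; OR[a + b − a·b] → w = 0.8822
R3: ¬on_target=1−0.81=0.19, uphill=0.38; AND[a·b] → w = 0.0722
Rules with consequent 'low': {R1, R3} → strengths 0.3800, 0.0722
Aggregate via t-conorm [a + b − a·b]: 0.4248

0.425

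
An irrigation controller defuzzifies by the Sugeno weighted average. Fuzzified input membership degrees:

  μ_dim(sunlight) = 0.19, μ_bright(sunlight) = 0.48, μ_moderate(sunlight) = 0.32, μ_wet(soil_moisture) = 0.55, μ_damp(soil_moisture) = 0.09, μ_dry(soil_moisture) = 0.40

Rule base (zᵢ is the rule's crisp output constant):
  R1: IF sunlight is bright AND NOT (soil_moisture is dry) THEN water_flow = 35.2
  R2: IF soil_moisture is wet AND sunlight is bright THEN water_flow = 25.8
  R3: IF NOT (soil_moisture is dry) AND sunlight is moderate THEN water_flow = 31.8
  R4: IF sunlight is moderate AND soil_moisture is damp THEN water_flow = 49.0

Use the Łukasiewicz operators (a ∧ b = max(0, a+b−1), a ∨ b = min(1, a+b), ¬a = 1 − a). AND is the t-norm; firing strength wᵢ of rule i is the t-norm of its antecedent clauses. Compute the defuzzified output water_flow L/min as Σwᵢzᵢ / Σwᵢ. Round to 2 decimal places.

R1 (z=35.2): bright=0.48, ¬dry=1−0.40=0.60; AND[max(0, a+b−1)] → w = 0.08
R2 (z=25.8): wet=0.55, bright=0.48; AND[max(0, a+b−1)] → w = 0.03
R3 (z=31.8): ¬dry=1−0.40=0.60, moderate=0.32; AND[max(0, a+b−1)] → w = 0.00
R4 (z=49.0): moderate=0.32, damp=0.09; AND[max(0, a+b−1)] → w = 0.00
Weighted average = (0.08·35.2 + 0.03·25.8 + 0.00·31.8 + 0.00·49.0) / (0.08 + 0.03 + 0.00 + 0.00)
  = 3.5900 / 0.1100 = 32.64

32.64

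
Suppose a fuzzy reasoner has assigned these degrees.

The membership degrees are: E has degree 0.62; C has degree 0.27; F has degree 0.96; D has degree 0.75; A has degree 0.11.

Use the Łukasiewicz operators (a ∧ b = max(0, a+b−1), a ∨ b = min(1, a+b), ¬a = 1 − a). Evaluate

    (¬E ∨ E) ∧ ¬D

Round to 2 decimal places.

¬E = 1 − 0.62 = 0.38
¬E ∨ E = min(1, a+b) on (0.38, 0.62) = 1.00
¬D = 1 − 0.75 = 0.25
(¬E ∨ E) ∧ ¬D = max(0, a+b−1) on (1.00, 0.25) = 0.25

0.25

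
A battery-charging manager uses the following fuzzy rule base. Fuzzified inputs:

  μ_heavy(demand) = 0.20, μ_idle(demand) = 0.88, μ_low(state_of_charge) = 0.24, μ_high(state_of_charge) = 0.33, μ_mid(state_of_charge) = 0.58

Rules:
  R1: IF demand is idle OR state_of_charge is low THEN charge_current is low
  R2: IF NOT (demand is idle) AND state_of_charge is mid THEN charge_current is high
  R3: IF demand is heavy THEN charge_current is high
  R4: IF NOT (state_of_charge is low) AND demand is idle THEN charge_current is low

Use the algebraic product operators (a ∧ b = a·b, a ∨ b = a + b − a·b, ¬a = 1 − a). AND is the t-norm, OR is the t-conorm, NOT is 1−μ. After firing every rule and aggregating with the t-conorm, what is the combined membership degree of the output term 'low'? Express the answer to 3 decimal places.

0.970

R1: idle=0.88, low=0.24; OR[a + b − a·b] → w = 0.9088
R2: ¬idle=1−0.88=0.12, mid=0.58; AND[a·b] → w = 0.0696
R3: heavy=0.20 → w = 0.2000
R4: ¬low=1−0.24=0.76, idle=0.88; AND[a·b] → w = 0.6688
Rules with consequent 'low': {R1, R4} → strengths 0.9088, 0.6688
Aggregate via t-conorm [a + b − a·b]: 0.9698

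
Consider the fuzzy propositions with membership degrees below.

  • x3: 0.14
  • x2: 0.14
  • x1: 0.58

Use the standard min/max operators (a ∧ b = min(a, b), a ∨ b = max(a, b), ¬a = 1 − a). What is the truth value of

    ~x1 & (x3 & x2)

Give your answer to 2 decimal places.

0.14

~x1 = 1 − 0.58 = 0.42
x3 & x2 = min(a, b) on (0.14, 0.14) = 0.14
~x1 & (x3 & x2) = min(a, b) on (0.42, 0.14) = 0.14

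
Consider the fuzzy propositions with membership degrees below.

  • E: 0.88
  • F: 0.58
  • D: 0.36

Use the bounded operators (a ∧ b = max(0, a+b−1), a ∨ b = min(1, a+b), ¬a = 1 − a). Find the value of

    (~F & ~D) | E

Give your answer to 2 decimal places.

0.94

~F = 1 − 0.58 = 0.42
~D = 1 − 0.36 = 0.64
~F & ~D = max(0, a+b−1) on (0.42, 0.64) = 0.06
(~F & ~D) | E = min(1, a+b) on (0.06, 0.88) = 0.94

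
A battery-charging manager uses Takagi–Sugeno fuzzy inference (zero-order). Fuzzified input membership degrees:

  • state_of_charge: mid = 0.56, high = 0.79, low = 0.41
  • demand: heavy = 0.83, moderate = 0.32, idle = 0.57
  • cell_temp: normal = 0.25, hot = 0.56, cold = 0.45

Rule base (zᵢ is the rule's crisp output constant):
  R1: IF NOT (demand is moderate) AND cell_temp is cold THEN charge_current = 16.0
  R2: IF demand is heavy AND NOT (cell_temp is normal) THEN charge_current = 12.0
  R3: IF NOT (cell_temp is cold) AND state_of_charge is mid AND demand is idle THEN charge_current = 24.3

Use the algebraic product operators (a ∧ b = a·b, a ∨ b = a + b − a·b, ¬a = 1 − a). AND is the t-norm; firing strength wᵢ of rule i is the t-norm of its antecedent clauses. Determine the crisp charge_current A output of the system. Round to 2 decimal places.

R1 (z=16.0): ¬moderate=1−0.32=0.68, cold=0.45; AND[a·b] → w = 0.3060
R2 (z=12.0): heavy=0.83, ¬normal=1−0.25=0.75; AND[a·b] → w = 0.6225
R3 (z=24.3): ¬cold=1−0.45=0.55, mid=0.56, idle=0.57; AND[a·b] → w = 0.1756
Weighted average = (0.3060·16.0 + 0.6225·12.0 + 0.1756·24.3) / (0.3060 + 0.6225 + 0.1756)
  = 16.6321 / 1.1041 = 15.06

15.06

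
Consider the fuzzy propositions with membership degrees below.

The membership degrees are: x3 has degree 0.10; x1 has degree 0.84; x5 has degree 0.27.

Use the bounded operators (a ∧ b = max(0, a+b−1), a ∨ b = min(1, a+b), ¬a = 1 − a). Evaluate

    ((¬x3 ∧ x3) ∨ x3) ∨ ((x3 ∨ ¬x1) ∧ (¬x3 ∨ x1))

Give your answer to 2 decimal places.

¬x3 = 1 − 0.10 = 0.90
¬x3 ∧ x3 = max(0, a+b−1) on (0.90, 0.10) = 0.00
(¬x3 ∧ x3) ∨ x3 = min(1, a+b) on (0.00, 0.10) = 0.10
¬x1 = 1 − 0.84 = 0.16
x3 ∨ ¬x1 = min(1, a+b) on (0.10, 0.16) = 0.26
¬x3 = 1 − 0.10 = 0.90
¬x3 ∨ x1 = min(1, a+b) on (0.90, 0.84) = 1.00
(x3 ∨ ¬x1) ∧ (¬x3 ∨ x1) = max(0, a+b−1) on (0.26, 1.00) = 0.26
((¬x3 ∧ x3) ∨ x3) ∨ ((x3 ∨ ¬x1) ∧ (¬x3 ∨ x1)) = min(1, a+b) on (0.10, 0.26) = 0.36

0.36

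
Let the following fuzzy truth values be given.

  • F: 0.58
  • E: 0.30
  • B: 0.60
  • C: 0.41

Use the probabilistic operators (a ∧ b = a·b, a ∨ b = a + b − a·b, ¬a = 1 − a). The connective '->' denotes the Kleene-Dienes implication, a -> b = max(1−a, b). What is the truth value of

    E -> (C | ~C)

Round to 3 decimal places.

~C = 1 − 0.4100 = 0.5900
C | ~C = a + b − a·b on (0.4100, 0.5900) = 0.7581
E -> (C | ~C)  [Kleene-Dienes: max(1−a, b)] with a=0.3000, b=0.7581 → 0.7581

0.758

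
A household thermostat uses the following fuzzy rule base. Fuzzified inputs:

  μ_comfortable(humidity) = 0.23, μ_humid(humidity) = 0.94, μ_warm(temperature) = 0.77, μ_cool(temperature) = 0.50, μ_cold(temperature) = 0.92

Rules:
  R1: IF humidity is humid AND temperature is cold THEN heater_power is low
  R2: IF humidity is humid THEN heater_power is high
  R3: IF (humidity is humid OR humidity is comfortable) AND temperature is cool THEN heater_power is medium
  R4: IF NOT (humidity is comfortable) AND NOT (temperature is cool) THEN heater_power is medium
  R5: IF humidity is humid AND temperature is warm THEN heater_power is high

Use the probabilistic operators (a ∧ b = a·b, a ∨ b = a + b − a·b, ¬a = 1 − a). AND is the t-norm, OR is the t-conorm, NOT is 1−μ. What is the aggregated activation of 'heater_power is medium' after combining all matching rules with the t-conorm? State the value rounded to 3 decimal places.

R1: humid=0.94, cold=0.92; AND[a·b] → w = 0.8648
R2: humid=0.94 → w = 0.9400
R3: (humid=0.94 OR comfortable=0.23) = 0.9538; AND[a·b] with cool=0.50 → w = 0.4769
R4: ¬comfortable=1−0.23=0.77, ¬cool=1−0.50=0.50; AND[a·b] → w = 0.3850
R5: humid=0.94, warm=0.77; AND[a·b] → w = 0.7238
Rules with consequent 'medium': {R3, R4} → strengths 0.4769, 0.3850
Aggregate via t-conorm [a + b − a·b]: 0.6783

0.678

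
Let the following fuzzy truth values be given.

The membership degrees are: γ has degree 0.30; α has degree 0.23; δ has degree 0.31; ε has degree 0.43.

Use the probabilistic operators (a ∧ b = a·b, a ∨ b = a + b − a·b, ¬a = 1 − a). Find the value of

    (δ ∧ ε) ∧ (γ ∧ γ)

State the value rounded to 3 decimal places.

0.012

δ ∧ ε = a·b on (0.3100, 0.4300) = 0.1333
γ ∧ γ = a·b on (0.3000, 0.3000) = 0.0900
(δ ∧ ε) ∧ (γ ∧ γ) = a·b on (0.1333, 0.0900) = 0.0120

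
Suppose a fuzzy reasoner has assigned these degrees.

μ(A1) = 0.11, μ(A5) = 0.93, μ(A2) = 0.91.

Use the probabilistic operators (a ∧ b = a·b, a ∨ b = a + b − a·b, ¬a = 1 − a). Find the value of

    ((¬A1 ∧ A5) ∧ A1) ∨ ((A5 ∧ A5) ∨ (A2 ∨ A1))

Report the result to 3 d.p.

0.990

¬A1 = 1 − 0.1100 = 0.8900
¬A1 ∧ A5 = a·b on (0.8900, 0.9300) = 0.8277
(¬A1 ∧ A5) ∧ A1 = a·b on (0.8277, 0.1100) = 0.0910
A5 ∧ A5 = a·b on (0.9300, 0.9300) = 0.8649
A2 ∨ A1 = a + b − a·b on (0.9100, 0.1100) = 0.9199
(A5 ∧ A5) ∨ (A2 ∨ A1) = a + b − a·b on (0.8649, 0.9199) = 0.9892
((¬A1 ∧ A5) ∧ A1) ∨ ((A5 ∧ A5) ∨ (A2 ∨ A1)) = a + b − a·b on (0.0910, 0.9892) = 0.9902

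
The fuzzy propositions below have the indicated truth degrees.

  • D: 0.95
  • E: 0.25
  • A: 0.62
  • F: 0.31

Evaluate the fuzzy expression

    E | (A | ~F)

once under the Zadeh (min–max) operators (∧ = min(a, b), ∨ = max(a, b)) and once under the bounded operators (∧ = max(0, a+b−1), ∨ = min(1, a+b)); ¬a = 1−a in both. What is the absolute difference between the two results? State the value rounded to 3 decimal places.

Under Zadeh (min–max):
  ~F = 1 − 0.31 = 0.69
  A | ~F = max(a, b) on (0.62, 0.69) = 0.69
  E | (A | ~F) = max(a, b) on (0.25, 0.69) = 0.69
  → value = 0.6900
Under bounded:
  ~F = 1 − 0.31 = 0.69
  A | ~F = min(1, a+b) on (0.62, 0.69) = 1.00
  E | (A | ~F) = min(1, a+b) on (0.25, 1.00) = 1.00
  → value = 1.0000
|0.6900 − 1.0000| = 0.310

0.310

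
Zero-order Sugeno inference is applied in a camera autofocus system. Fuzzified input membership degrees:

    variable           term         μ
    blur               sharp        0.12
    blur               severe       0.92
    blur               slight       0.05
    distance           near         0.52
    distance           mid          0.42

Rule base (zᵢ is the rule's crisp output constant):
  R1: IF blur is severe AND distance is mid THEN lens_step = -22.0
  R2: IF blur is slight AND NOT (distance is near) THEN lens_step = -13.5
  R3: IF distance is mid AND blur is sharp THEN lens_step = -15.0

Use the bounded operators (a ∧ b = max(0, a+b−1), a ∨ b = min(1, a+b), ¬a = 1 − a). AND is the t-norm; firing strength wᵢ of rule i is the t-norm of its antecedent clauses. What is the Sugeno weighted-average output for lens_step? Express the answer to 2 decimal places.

R1 (z=-22.0): severe=0.92, mid=0.42; AND[max(0, a+b−1)] → w = 0.34
R2 (z=-13.5): slight=0.05, ¬near=1−0.52=0.48; AND[max(0, a+b−1)] → w = 0.00
R3 (z=-15.0): mid=0.42, sharp=0.12; AND[max(0, a+b−1)] → w = 0.00
Weighted average = (0.34·-22.0 + 0.00·-13.5 + 0.00·-15.0) / (0.34 + 0.00 + 0.00)
  = -7.4800 / 0.3400 = -22.00

-22.00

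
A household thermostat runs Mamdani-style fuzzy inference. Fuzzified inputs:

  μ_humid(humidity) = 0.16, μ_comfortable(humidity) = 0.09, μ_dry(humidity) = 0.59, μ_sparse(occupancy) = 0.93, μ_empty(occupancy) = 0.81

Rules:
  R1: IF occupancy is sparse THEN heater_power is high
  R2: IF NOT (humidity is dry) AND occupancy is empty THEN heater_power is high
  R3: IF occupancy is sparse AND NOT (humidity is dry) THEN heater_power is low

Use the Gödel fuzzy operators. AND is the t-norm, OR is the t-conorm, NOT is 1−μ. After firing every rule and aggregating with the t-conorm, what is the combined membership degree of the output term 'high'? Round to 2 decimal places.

0.93

R1: sparse=0.93 → w = 0.93
R2: ¬dry=1−0.59=0.41, empty=0.81; AND[min(a, b)] → w = 0.41
R3: sparse=0.93, ¬dry=1−0.59=0.41; AND[min(a, b)] → w = 0.41
Rules with consequent 'high': {R1, R2} → strengths 0.93, 0.41
Aggregate via t-conorm [max(a, b)]: 0.93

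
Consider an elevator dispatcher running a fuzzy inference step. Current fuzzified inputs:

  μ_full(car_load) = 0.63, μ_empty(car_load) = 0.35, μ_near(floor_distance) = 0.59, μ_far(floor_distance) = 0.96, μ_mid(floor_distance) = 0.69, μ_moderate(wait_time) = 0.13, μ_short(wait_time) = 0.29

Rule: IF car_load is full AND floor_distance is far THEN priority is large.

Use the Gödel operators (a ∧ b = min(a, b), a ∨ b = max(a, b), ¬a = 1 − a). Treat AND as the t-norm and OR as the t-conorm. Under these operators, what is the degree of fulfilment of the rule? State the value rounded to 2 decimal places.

firing strength: full=0.63, far=0.96; AND[min(a, b)] → w = 0.63

0.63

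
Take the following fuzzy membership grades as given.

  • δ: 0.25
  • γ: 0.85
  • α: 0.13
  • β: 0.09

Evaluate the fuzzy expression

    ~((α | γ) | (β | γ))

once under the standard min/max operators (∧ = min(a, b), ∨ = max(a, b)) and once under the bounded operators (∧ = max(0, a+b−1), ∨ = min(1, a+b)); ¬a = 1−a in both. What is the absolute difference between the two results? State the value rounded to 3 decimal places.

Under standard min/max:
  α | γ = max(a, b) on (0.13, 0.85) = 0.85
  β | γ = max(a, b) on (0.09, 0.85) = 0.85
  (α | γ) | (β | γ) = max(a, b) on (0.85, 0.85) = 0.85
  ~((α | γ) | (β | γ)) = 1 − 0.85 = 0.15
  → value = 0.1500
Under bounded:
  α | γ = min(1, a+b) on (0.13, 0.85) = 0.98
  β | γ = min(1, a+b) on (0.09, 0.85) = 0.94
  (α | γ) | (β | γ) = min(1, a+b) on (0.98, 0.94) = 1.00
  ~((α | γ) | (β | γ)) = 1 − 1.00 = 0.00
  → value = 0.0000
|0.1500 − 0.0000| = 0.150

0.150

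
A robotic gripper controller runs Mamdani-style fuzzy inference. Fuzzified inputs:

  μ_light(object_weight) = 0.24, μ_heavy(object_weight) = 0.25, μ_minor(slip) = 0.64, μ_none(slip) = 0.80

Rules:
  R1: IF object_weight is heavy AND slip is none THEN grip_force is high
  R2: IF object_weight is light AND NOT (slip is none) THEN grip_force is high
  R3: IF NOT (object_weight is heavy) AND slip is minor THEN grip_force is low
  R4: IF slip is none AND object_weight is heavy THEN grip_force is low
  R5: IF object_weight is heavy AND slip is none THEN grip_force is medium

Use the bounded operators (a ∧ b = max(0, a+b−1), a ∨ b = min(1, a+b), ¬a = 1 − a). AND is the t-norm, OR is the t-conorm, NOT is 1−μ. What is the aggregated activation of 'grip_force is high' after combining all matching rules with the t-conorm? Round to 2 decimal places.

0.05

R1: heavy=0.25, none=0.80; AND[max(0, a+b−1)] → w = 0.05
R2: light=0.24, ¬none=1−0.80=0.20; AND[max(0, a+b−1)] → w = 0.00
R3: ¬heavy=1−0.25=0.75, minor=0.64; AND[max(0, a+b−1)] → w = 0.39
R4: none=0.80, heavy=0.25; AND[max(0, a+b−1)] → w = 0.05
R5: heavy=0.25, none=0.80; AND[max(0, a+b−1)] → w = 0.05
Rules with consequent 'high': {R1, R2} → strengths 0.05, 0.00
Aggregate via t-conorm [min(1, a+b)]: 0.05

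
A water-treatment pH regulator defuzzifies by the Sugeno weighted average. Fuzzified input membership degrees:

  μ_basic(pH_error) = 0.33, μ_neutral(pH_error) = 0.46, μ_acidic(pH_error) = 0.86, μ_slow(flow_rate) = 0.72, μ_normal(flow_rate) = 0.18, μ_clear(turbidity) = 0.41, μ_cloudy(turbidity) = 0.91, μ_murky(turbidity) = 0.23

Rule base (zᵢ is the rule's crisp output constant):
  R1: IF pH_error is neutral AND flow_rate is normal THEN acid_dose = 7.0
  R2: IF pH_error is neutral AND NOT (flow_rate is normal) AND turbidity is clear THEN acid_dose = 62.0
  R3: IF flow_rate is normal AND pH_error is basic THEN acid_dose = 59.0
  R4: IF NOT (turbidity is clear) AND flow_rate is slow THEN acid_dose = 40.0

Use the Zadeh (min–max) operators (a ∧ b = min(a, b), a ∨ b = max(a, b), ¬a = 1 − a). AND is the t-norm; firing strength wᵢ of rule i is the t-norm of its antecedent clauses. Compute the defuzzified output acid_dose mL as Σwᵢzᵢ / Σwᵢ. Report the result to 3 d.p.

44.779

R1 (z=7.0): neutral=0.46, normal=0.18; AND[min(a, b)] → w = 0.18
R2 (z=62.0): neutral=0.46, ¬normal=1−0.18=0.82, clear=0.41; AND[min(a, b)] → w = 0.41
R3 (z=59.0): normal=0.18, basic=0.33; AND[min(a, b)] → w = 0.18
R4 (z=40.0): ¬clear=1−0.41=0.59, slow=0.72; AND[min(a, b)] → w = 0.59
Weighted average = (0.18·7.0 + 0.41·62.0 + 0.18·59.0 + 0.59·40.0) / (0.18 + 0.41 + 0.18 + 0.59)
  = 60.9000 / 1.3600 = 44.779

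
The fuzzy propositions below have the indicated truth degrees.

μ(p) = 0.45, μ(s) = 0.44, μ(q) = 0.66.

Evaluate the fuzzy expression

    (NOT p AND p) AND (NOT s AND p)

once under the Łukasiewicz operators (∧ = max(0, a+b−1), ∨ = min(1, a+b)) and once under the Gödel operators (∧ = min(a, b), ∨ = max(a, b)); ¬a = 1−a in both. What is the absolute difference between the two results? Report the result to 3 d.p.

0.450

Under Łukasiewicz:
  NOT p = 1 − 0.45 = 0.55
  NOT p AND p = max(0, a+b−1) on (0.55, 0.45) = 0.00
  NOT s = 1 − 0.44 = 0.56
  NOT s AND p = max(0, a+b−1) on (0.56, 0.45) = 0.01
  (NOT p AND p) AND (NOT s AND p) = max(0, a+b−1) on (0.00, 0.01) = 0.00
  → value = 0.0000
Under Gödel:
  NOT p = 1 − 0.45 = 0.55
  NOT p AND p = min(a, b) on (0.55, 0.45) = 0.45
  NOT s = 1 − 0.44 = 0.56
  NOT s AND p = min(a, b) on (0.56, 0.45) = 0.45
  (NOT p AND p) AND (NOT s AND p) = min(a, b) on (0.45, 0.45) = 0.45
  → value = 0.4500
|0.0000 − 0.4500| = 0.450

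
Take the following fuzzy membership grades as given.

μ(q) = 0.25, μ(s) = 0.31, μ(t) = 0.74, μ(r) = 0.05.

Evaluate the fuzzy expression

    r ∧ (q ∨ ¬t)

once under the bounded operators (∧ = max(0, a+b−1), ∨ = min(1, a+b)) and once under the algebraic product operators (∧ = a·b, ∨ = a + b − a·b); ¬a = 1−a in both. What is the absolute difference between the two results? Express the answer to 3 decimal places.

Under bounded:
  ¬t = 1 − 0.74 = 0.26
  q ∨ ¬t = min(1, a+b) on (0.25, 0.26) = 0.51
  r ∧ (q ∨ ¬t) = max(0, a+b−1) on (0.05, 0.51) = 0.00
  → value = 0.0000
Under algebraic product:
  ¬t = 1 − 0.7400 = 0.2600
  q ∨ ¬t = a + b − a·b on (0.2500, 0.2600) = 0.4450
  r ∧ (q ∨ ¬t) = a·b on (0.0500, 0.4450) = 0.0223
  → value = 0.0223
|0.0000 − 0.0223| = 0.022

0.022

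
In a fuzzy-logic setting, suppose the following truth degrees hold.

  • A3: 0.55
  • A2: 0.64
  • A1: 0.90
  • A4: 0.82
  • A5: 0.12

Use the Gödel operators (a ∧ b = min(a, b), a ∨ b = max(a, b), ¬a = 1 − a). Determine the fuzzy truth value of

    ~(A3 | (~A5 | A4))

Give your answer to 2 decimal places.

0.12

~A5 = 1 − 0.12 = 0.88
~A5 | A4 = max(a, b) on (0.88, 0.82) = 0.88
A3 | (~A5 | A4) = max(a, b) on (0.55, 0.88) = 0.88
~(A3 | (~A5 | A4)) = 1 − 0.88 = 0.12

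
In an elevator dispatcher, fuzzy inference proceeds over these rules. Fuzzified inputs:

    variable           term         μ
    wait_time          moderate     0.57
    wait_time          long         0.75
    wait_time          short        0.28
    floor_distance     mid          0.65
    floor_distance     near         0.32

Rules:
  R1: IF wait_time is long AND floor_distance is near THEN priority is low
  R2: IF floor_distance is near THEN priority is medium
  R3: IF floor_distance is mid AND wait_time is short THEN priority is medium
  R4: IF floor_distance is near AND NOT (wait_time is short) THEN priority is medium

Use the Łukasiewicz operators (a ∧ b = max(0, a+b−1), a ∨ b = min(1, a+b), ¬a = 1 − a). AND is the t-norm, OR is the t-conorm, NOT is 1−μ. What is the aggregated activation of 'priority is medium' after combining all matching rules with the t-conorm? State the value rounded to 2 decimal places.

R1: long=0.75, near=0.32; AND[max(0, a+b−1)] → w = 0.07
R2: near=0.32 → w = 0.32
R3: mid=0.65, short=0.28; AND[max(0, a+b−1)] → w = 0.00
R4: near=0.32, ¬short=1−0.28=0.72; AND[max(0, a+b−1)] → w = 0.04
Rules with consequent 'medium': {R2, R3, R4} → strengths 0.32, 0.00, 0.04
Aggregate via t-conorm [min(1, a+b)]: 0.36

0.36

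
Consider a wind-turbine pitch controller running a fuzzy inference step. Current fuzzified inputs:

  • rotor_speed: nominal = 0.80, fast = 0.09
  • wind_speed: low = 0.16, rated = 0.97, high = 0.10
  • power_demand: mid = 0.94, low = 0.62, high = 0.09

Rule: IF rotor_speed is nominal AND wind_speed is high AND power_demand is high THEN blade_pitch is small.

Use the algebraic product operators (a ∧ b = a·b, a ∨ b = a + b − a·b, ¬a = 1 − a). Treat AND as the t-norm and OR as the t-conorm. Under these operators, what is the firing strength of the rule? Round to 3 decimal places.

0.007

firing strength: nominal=0.80, high=0.10, high=0.09; AND[a·b] → w = 0.0072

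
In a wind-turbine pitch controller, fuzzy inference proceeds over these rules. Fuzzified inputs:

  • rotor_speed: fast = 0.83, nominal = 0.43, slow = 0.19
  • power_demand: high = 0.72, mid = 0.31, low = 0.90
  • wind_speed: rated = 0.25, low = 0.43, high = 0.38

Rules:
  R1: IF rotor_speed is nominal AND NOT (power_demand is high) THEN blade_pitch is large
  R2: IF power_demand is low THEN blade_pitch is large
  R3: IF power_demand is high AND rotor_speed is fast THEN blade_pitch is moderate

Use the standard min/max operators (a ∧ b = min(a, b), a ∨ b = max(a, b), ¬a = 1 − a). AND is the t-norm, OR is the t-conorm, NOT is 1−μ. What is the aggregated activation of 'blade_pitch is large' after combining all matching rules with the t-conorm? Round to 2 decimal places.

0.90

R1: nominal=0.43, ¬high=1−0.72=0.28; AND[min(a, b)] → w = 0.28
R2: low=0.90 → w = 0.90
R3: high=0.72, fast=0.83; AND[min(a, b)] → w = 0.72
Rules with consequent 'large': {R1, R2} → strengths 0.28, 0.90
Aggregate via t-conorm [max(a, b)]: 0.90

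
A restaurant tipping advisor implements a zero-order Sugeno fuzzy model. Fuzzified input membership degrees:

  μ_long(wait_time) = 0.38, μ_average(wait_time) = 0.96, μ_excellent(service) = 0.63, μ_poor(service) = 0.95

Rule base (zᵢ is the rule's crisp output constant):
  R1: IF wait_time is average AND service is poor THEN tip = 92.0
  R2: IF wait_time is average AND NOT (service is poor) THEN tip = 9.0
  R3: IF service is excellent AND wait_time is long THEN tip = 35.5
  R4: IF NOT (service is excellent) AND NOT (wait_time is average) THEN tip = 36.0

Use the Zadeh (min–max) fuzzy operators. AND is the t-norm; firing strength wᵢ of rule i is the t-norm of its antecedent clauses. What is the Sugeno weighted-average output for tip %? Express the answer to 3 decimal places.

R1 (z=92.0): average=0.96, poor=0.95; AND[min(a, b)] → w = 0.95
R2 (z=9.0): average=0.96, ¬poor=1−0.95=0.05; AND[min(a, b)] → w = 0.05
R3 (z=35.5): excellent=0.63, long=0.38; AND[min(a, b)] → w = 0.38
R4 (z=36.0): ¬excellent=1−0.63=0.37, ¬average=1−0.96=0.04; AND[min(a, b)] → w = 0.04
Weighted average = (0.95·92.0 + 0.05·9.0 + 0.38·35.5 + 0.04·36.0) / (0.95 + 0.05 + 0.38 + 0.04)
  = 102.7800 / 1.4200 = 72.380

72.380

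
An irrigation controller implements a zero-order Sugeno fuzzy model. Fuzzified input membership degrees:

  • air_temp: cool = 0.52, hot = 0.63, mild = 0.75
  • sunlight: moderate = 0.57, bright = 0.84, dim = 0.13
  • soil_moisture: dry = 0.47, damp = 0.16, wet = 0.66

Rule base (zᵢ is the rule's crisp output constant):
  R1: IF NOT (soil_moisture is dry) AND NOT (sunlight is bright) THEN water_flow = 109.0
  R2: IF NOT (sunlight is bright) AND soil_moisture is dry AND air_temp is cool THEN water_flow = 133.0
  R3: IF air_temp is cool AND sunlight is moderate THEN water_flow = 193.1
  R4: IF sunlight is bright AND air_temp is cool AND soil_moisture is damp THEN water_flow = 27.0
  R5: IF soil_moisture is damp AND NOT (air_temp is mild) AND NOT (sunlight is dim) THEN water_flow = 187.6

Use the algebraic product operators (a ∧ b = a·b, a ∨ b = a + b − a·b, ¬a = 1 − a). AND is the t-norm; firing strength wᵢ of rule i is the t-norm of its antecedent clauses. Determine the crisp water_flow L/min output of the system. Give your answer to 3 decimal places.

R1 (z=109.0): ¬dry=1−0.47=0.53, ¬bright=1−0.84=0.16; AND[a·b] → w = 0.0848
R2 (z=133.0): ¬bright=1−0.84=0.16, dry=0.47, cool=0.52; AND[a·b] → w = 0.0391
R3 (z=193.1): cool=0.52, moderate=0.57; AND[a·b] → w = 0.2964
R4 (z=27.0): bright=0.84, cool=0.52, damp=0.16; AND[a·b] → w = 0.0699
R5 (z=187.6): damp=0.16, ¬mild=1−0.75=0.25, ¬dim=1−0.13=0.87; AND[a·b] → w = 0.0348
Weighted average = (0.0848·109.0 + 0.0391·133.0 + 0.2964·193.1 + 0.0699·27.0 + 0.0348·187.6) / (0.0848 + 0.0391 + 0.2964 + 0.0699 + 0.0348)
  = 80.0943 / 0.5250 = 152.563

152.563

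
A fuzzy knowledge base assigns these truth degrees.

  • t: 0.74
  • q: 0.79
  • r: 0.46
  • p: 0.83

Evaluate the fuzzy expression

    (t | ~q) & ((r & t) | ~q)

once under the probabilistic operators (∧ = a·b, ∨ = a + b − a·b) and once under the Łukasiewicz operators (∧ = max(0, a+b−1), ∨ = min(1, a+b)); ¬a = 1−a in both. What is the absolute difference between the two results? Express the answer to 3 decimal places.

Under probabilistic:
  ~q = 1 − 0.7900 = 0.2100
  t | ~q = a + b − a·b on (0.7400, 0.2100) = 0.7946
  r & t = a·b on (0.4600, 0.7400) = 0.3404
  ~q = 1 − 0.7900 = 0.2100
  (r & t) | ~q = a + b − a·b on (0.3404, 0.2100) = 0.4789
  (t | ~q) & ((r & t) | ~q) = a·b on (0.7946, 0.4789) = 0.3805
  → value = 0.3805
Under Łukasiewicz:
  ~q = 1 − 0.79 = 0.21
  t | ~q = min(1, a+b) on (0.74, 0.21) = 0.95
  r & t = max(0, a+b−1) on (0.46, 0.74) = 0.20
  ~q = 1 − 0.79 = 0.21
  (r & t) | ~q = min(1, a+b) on (0.20, 0.21) = 0.41
  (t | ~q) & ((r & t) | ~q) = max(0, a+b−1) on (0.95, 0.41) = 0.36
  → value = 0.3600
|0.3805 − 0.3600| = 0.021

0.021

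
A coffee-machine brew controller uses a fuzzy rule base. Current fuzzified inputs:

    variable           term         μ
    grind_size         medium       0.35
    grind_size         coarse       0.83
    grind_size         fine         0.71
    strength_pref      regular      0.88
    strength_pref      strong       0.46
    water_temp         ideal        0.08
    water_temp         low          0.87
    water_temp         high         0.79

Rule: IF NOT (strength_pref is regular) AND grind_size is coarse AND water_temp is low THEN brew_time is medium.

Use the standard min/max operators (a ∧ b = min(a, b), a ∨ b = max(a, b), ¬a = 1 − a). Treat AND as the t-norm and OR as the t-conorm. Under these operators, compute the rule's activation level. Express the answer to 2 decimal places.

0.12

firing strength: ¬regular=1−0.88=0.12, coarse=0.83, low=0.87; AND[min(a, b)] → w = 0.12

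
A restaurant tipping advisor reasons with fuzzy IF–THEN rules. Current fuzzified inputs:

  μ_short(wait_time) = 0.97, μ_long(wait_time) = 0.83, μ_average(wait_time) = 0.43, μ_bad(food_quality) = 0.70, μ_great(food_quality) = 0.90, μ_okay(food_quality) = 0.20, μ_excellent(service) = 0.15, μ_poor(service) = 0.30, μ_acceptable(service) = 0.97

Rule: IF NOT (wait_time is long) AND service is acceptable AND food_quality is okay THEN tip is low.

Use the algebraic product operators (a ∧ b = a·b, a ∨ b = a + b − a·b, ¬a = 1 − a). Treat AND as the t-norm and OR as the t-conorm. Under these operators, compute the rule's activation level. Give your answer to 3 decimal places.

0.033

firing strength: ¬long=1−0.83=0.17, acceptable=0.97, okay=0.20; AND[a·b] → w = 0.0330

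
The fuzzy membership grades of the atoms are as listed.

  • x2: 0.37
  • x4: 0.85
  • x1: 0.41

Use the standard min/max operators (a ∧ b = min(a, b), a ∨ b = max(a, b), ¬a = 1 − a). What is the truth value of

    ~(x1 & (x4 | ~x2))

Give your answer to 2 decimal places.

0.59

~x2 = 1 − 0.37 = 0.63
x4 | ~x2 = max(a, b) on (0.85, 0.63) = 0.85
x1 & (x4 | ~x2) = min(a, b) on (0.41, 0.85) = 0.41
~(x1 & (x4 | ~x2)) = 1 − 0.41 = 0.59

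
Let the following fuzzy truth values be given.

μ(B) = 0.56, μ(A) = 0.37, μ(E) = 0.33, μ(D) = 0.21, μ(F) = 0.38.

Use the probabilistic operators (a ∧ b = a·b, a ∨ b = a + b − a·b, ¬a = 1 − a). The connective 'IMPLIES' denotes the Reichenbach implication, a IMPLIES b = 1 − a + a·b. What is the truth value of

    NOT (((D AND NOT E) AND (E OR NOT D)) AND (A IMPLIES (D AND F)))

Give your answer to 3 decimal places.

0.920

NOT E = 1 − 0.3300 = 0.6700
D AND NOT E = a·b on (0.2100, 0.6700) = 0.1407
NOT D = 1 − 0.2100 = 0.7900
E OR NOT D = a + b − a·b on (0.3300, 0.7900) = 0.8593
(D AND NOT E) AND (E OR NOT D) = a·b on (0.1407, 0.8593) = 0.1209
D AND F = a·b on (0.2100, 0.3800) = 0.0798
A IMPLIES (D AND F)  [Reichenbach: 1 − a + a·b] with a=0.3700, b=0.0798 → 0.6595
((D AND NOT E) AND (E OR NOT D)) AND (A IMPLIES (D AND F)) = a·b on (0.1209, 0.6595) = 0.0797
NOT (((D AND NOT E) AND (E OR NOT D)) AND (A IMPLIES (D AND F))) = 1 − 0.0797 = 0.9203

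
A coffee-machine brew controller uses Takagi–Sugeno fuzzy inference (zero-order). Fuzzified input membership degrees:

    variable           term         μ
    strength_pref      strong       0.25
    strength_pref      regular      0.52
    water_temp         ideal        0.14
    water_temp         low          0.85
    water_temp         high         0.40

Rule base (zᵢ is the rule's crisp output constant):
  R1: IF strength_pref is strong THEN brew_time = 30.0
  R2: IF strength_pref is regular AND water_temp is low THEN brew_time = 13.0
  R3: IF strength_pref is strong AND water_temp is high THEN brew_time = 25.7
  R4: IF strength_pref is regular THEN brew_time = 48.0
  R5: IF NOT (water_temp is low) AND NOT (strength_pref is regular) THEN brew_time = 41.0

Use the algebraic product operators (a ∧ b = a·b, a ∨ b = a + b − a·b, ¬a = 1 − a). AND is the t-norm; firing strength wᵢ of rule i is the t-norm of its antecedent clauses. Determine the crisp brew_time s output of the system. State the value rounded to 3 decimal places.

R1 (z=30.0): strong=0.25 → w = 0.2500
R2 (z=13.0): regular=0.52, low=0.85; AND[a·b] → w = 0.4420
R3 (z=25.7): strong=0.25, high=0.40; AND[a·b] → w = 0.1000
R4 (z=48.0): regular=0.52 → w = 0.5200
R5 (z=41.0): ¬low=1−0.85=0.15, ¬regular=1−0.52=0.48; AND[a·b] → w = 0.0720
Weighted average = (0.2500·30.0 + 0.4420·13.0 + 0.1000·25.7 + 0.5200·48.0 + 0.0720·41.0) / (0.2500 + 0.4420 + 0.1000 + 0.5200 + 0.0720)
  = 43.7280 / 1.3840 = 31.595

31.595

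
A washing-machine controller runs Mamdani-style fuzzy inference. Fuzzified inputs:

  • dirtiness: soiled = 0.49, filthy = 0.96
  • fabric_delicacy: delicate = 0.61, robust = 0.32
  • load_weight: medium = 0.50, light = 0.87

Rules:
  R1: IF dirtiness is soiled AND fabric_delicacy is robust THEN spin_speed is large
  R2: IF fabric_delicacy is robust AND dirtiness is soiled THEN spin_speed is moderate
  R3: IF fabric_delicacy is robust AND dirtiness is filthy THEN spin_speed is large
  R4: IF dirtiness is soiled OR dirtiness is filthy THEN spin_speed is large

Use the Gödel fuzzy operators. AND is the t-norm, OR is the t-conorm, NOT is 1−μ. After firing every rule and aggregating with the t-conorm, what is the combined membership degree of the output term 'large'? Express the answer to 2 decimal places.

R1: soiled=0.49, robust=0.32; AND[min(a, b)] → w = 0.32
R2: robust=0.32, soiled=0.49; AND[min(a, b)] → w = 0.32
R3: robust=0.32, filthy=0.96; AND[min(a, b)] → w = 0.32
R4: soiled=0.49, filthy=0.96; OR[max(a, b)] → w = 0.96
Rules with consequent 'large': {R1, R3, R4} → strengths 0.32, 0.32, 0.96
Aggregate via t-conorm [max(a, b)]: 0.96

0.96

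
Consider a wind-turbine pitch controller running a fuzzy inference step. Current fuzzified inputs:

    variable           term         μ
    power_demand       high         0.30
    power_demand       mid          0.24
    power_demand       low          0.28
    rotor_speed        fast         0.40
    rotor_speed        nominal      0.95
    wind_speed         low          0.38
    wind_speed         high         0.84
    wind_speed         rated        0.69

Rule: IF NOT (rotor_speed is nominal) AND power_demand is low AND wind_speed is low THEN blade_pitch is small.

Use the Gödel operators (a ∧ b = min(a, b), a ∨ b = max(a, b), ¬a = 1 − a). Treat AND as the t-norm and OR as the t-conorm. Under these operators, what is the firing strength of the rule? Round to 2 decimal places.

firing strength: ¬nominal=1−0.95=0.05, low=0.28, low=0.38; AND[min(a, b)] → w = 0.05

0.05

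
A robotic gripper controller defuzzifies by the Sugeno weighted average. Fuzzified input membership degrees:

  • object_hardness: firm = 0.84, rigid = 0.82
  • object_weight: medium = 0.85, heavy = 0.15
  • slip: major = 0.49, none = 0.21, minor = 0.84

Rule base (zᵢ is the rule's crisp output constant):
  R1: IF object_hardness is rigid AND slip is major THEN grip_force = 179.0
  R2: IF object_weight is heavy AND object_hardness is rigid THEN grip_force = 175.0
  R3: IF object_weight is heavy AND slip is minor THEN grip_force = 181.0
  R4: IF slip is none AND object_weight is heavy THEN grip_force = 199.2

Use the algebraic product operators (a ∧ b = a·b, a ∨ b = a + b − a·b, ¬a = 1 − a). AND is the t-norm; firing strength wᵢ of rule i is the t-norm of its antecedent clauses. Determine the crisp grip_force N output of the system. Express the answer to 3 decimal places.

179.581

R1 (z=179.0): rigid=0.82, major=0.49; AND[a·b] → w = 0.4018
R2 (z=175.0): heavy=0.15, rigid=0.82; AND[a·b] → w = 0.1230
R3 (z=181.0): heavy=0.15, minor=0.84; AND[a·b] → w = 0.1260
R4 (z=199.2): none=0.21, heavy=0.15; AND[a·b] → w = 0.0315
Weighted average = (0.4018·179.0 + 0.1230·175.0 + 0.1260·181.0 + 0.0315·199.2) / (0.4018 + 0.1230 + 0.1260 + 0.0315)
  = 122.5280 / 0.6823 = 179.581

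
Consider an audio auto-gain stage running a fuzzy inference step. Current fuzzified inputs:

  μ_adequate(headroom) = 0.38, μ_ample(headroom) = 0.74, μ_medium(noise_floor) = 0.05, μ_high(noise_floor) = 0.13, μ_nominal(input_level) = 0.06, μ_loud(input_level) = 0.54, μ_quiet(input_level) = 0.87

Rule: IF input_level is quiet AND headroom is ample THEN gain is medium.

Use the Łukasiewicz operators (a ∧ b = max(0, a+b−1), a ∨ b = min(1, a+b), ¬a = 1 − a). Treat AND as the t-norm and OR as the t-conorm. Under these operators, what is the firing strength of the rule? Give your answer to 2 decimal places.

0.61

firing strength: quiet=0.87, ample=0.74; AND[max(0, a+b−1)] → w = 0.61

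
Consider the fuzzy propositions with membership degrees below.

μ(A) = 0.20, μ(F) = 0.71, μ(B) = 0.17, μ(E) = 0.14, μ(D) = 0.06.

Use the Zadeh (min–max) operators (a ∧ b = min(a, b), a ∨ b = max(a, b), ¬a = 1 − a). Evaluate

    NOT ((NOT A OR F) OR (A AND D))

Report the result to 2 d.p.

0.20

NOT A = 1 − 0.20 = 0.80
NOT A OR F = max(a, b) on (0.80, 0.71) = 0.80
A AND D = min(a, b) on (0.20, 0.06) = 0.06
(NOT A OR F) OR (A AND D) = max(a, b) on (0.80, 0.06) = 0.80
NOT ((NOT A OR F) OR (A AND D)) = 1 − 0.80 = 0.20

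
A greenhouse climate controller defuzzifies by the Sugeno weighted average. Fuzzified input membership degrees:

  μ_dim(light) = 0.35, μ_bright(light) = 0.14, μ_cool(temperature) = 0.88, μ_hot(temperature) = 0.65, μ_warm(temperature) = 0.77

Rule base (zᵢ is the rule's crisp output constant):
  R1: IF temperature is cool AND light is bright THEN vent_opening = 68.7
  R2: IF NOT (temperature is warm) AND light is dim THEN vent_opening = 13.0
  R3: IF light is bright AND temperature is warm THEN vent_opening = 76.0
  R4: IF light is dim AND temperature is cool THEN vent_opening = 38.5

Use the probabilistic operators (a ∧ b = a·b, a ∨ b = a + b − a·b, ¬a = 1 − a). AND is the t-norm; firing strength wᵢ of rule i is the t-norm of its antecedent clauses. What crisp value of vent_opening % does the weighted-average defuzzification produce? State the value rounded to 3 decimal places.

47.718

R1 (z=68.7): cool=0.88, bright=0.14; AND[a·b] → w = 0.1232
R2 (z=13.0): ¬warm=1−0.77=0.23, dim=0.35; AND[a·b] → w = 0.0805
R3 (z=76.0): bright=0.14, warm=0.77; AND[a·b] → w = 0.1078
R4 (z=38.5): dim=0.35, cool=0.88; AND[a·b] → w = 0.3080
Weighted average = (0.1232·68.7 + 0.0805·13.0 + 0.1078·76.0 + 0.3080·38.5) / (0.1232 + 0.0805 + 0.1078 + 0.3080)
  = 29.5611 / 0.6195 = 47.718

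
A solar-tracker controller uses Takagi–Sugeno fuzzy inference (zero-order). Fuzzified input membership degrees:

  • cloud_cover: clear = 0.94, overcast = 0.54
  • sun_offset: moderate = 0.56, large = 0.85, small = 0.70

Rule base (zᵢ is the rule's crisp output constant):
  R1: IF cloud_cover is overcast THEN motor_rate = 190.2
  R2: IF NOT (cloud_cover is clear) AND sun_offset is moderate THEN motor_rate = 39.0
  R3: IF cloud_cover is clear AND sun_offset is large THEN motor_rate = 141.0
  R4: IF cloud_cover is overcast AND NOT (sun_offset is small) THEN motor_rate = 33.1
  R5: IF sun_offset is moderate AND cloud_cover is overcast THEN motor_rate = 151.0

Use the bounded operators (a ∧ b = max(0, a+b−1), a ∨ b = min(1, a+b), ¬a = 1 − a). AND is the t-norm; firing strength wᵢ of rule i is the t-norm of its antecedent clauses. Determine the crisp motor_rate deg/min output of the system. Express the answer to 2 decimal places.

R1 (z=190.2): overcast=0.54 → w = 0.54
R2 (z=39.0): ¬clear=1−0.94=0.06, moderate=0.56; AND[max(0, a+b−1)] → w = 0.00
R3 (z=141.0): clear=0.94, large=0.85; AND[max(0, a+b−1)] → w = 0.79
R4 (z=33.1): overcast=0.54, ¬small=1−0.70=0.30; AND[max(0, a+b−1)] → w = 0.00
R5 (z=151.0): moderate=0.56, overcast=0.54; AND[max(0, a+b−1)] → w = 0.10
Weighted average = (0.54·190.2 + 0.00·39.0 + 0.79·141.0 + 0.00·33.1 + 0.10·151.0) / (0.54 + 0.00 + 0.79 + 0.00 + 0.10)
  = 229.1980 / 1.4300 = 160.28

160.28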